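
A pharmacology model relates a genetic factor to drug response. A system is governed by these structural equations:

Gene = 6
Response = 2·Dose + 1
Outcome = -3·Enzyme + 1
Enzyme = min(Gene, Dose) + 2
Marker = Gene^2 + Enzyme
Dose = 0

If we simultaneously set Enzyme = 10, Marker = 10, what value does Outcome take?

-29

Setting Enzyme = 10, Marker = 10 by intervention discards those variables' equations.
Outcome = -3·Enzyme + 1  [with Enzyme=10]  = -29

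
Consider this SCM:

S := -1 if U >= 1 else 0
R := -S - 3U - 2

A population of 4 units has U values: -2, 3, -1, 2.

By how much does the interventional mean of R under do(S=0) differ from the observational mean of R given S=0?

-6

Every unit gets S=0 under the intervention. R values become 4, -11, 1, -8; E[R|do(S=0)] = -3.5.
E[R|S=0] averages over only the 2 units with S=0 (U = -2, -1): R = 4, 1, mean 2.5.
Difference = -3.5 − 2.5 = -6.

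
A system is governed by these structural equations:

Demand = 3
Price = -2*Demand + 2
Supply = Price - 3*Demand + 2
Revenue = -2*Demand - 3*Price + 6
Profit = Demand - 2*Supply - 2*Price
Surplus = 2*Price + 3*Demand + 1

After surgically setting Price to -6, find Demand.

3

Under do(Price=-6), the mechanism Price = -2*Demand + 2 is discarded; Price is fixed at -6.
Demand is not downstream of the intervention, so its value is determined by the original equations.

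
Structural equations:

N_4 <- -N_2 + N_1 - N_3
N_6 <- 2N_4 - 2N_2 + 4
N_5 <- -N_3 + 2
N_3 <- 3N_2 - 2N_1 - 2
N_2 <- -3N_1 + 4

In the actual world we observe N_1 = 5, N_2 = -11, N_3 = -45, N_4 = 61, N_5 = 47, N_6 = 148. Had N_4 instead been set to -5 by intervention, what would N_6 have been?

Under do(N_4=-5), the mechanism N_4 <- -N_2 + N_1 - N_3 is discarded; N_4 is fixed at -5.
N_2 = -3N_1 + 4  [with N_1=5]  = -11
N_6 = 2N_4 - 2N_2 + 4  [with N_4=-5, N_2=-11]  = 16

16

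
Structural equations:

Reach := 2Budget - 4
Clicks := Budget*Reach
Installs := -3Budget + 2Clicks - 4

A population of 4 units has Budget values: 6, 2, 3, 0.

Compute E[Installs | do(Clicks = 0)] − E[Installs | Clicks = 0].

Every unit gets Clicks=0 under the intervention. Installs values become -22, -10, -13, -4; E[Installs|do(Clicks=0)] = -12.25.
Conditioning on Clicks=0 selects the 2 unit(s) with Budget ∈ {2, 0}. Their Installs values: -10, -4. Mean = -7.
Difference = -12.25 − (-7) = -5.25.

-5.25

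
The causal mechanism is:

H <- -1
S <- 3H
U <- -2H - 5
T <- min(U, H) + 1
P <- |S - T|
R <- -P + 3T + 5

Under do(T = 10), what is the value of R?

Under do(T=10), the mechanism T <- min(U, H) + 1 is discarded; T is fixed at 10.
S = 3H  [with H=-1]  = -3
P = |S - T|  [with S=-3, T=10]  = 13
R = -P + 3T + 5  [with P=13, T=10]  = 22

22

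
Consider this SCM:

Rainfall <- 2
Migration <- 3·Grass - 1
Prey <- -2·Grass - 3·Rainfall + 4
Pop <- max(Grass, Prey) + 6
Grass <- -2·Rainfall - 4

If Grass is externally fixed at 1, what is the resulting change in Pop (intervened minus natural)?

do(Grass=1) replaces the equation Grass <- -2·Rainfall - 4 with the constant Grass = 1.
Prey = -2·Grass - 3·Rainfall + 4  [with Grass=1, Rainfall=2]  = -4
Pop = max(Grass, Prey) + 6  [with Grass=1, Prey=-4]  = 7
Without intervention: Grass = -2·Rainfall - 4  [with Rainfall=2]  = -8; Prey = -2·Grass - 3·Rainfall + 4  [with Grass=-8, Rainfall=2]  = 14; Pop = max(Grass, Prey) + 6  [with Grass=-8, Prey=14]  = 20.
Change = 7 − 20 = -13.

-13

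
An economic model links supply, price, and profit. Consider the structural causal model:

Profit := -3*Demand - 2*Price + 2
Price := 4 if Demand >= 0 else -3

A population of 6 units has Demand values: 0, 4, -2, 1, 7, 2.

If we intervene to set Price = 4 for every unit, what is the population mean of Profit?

The intervention sets Price=4 in all 6 units regardless of Demand. Recomputing Profit per unit gives -6, -18, 0, -9, -27, -12; average -12.

-12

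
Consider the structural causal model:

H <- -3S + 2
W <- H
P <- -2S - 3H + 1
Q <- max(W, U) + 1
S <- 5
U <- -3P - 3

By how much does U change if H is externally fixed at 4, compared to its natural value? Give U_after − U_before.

Under do(H=4), the mechanism H <- -3S + 2 is discarded; H is fixed at 4.
P = -2S - 3H + 1  [with S=5, H=4]  = -21
U = -3P - 3  [with P=-21]  = 60
Without intervention: H = -3S + 2  [with S=5]  = -13; P = -2S - 3H + 1  [with S=5, H=-13]  = 30; U = -3P - 3  [with P=30]  = -93.
Change = 60 − (-93) = 153.

153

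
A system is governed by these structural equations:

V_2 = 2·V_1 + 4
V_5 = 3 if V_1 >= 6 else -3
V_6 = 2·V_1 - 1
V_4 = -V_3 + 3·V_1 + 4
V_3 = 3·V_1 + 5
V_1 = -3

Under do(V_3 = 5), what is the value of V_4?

-10

The intervention breaks the incoming arrows to V_3: V_3 = 3·V_1 + 5 no longer applies, and V_3 = 5.
V_4 = -V_3 + 3·V_1 + 4  [with V_3=5, V_1=-3]  = -10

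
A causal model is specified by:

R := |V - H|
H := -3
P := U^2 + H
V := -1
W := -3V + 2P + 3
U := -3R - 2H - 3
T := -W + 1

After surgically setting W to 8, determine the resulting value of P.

6

do(W=8) replaces the equation W := -3V + 2P + 3 with the constant W = 8.
Since P is not a descendant of the intervened variable, it is unaffected.
R = |V - H|  [with V=-1, H=-3]  = 2
U = -3R - 2H - 3  [with R=2, H=-3]  = -3
P = U^2 + H  [with U=-3, H=-3]  = 6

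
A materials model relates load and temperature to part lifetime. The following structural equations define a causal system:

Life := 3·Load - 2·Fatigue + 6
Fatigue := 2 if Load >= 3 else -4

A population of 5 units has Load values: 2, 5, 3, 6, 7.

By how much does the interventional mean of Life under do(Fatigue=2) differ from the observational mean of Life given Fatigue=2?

-1.95

The intervention sets Fatigue=2 in all 5 units regardless of Load. Recomputing Life per unit gives 8, 17, 11, 20, 23; average 15.8.
E[Life|Fatigue=2] averages over only the 4 units with Fatigue=2 (Load = 5, 3, 6, 7): Life = 17, 11, 20, 23, mean 17.75.
Difference = 15.8 − 17.75 = -1.95.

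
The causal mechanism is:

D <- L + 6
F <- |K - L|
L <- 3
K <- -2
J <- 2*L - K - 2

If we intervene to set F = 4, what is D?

do(F=4) replaces the equation F <- |K - L| with the constant F = 4.
D is not downstream of the intervention, so its value is determined by the original equations.
D = L + 6  [with L=3]  = 9

9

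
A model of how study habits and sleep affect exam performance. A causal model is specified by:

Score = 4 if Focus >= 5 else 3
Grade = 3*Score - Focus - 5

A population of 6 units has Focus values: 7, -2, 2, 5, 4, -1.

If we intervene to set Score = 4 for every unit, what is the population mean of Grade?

do(Score=4) breaks Score's dependence on Focus. With Score=4 fixed, Grade across the units is 0, 9, 5, 2, 3, 8, mean 4.5.

4.5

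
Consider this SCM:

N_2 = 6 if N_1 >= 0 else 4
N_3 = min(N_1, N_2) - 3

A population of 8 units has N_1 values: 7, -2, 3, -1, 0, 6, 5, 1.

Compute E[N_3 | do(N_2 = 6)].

The intervention sets N_2=6 in all 8 units regardless of N_1. Recomputing N_3 per unit gives 3, -5, 0, -4, -3, 3, 2, -2; average -0.75.

-0.75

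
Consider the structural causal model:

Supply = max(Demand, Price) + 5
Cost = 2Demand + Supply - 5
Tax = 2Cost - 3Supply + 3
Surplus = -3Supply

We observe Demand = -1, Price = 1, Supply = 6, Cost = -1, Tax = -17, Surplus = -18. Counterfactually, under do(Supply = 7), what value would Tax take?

do(Supply=7) replaces the equation Supply = max(Demand, Price) + 5 with the constant Supply = 7.
Cost = 2Demand + Supply - 5  [with Demand=-1, Supply=7]  = 0
Tax = 2Cost - 3Supply + 3  [with Cost=0, Supply=7]  = -18

-18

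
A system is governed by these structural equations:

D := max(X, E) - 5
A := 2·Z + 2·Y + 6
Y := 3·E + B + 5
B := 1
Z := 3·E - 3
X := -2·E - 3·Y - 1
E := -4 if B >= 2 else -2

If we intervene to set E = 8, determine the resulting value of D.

do(E=8) replaces the equation E := -4 if B >= 2 else -2 with the constant E = 8.
Y = 3·E + B + 5  [with E=8, B=1]  = 30
X = -2·E - 3·Y - 1  [with E=8, Y=30]  = -107
D = max(X, E) - 5  [with X=-107, E=8]  = 3

3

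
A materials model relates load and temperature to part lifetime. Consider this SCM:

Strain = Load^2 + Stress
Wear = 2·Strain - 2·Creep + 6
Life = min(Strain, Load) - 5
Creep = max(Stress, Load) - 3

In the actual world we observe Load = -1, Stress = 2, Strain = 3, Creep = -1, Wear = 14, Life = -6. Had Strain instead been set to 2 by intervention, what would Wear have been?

do(Strain=2) replaces the equation Strain = Load^2 + Stress with the constant Strain = 2.
Creep = max(Stress, Load) - 3  [with Stress=2, Load=-1]  = -1
Wear = 2·Strain - 2·Creep + 6  [with Strain=2, Creep=-1]  = 12

12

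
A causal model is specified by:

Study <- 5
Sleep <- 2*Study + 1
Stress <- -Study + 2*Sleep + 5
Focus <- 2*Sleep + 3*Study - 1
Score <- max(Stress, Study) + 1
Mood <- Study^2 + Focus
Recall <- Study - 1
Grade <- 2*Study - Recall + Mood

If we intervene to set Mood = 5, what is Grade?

Intervening sets Mood = 5 and removes its equation (Mood <- Study^2 + Focus).
Recall = Study - 1  [with Study=5]  = 4
Grade = 2*Study - Recall + Mood  [with Study=5, Recall=4, Mood=5]  = 11

11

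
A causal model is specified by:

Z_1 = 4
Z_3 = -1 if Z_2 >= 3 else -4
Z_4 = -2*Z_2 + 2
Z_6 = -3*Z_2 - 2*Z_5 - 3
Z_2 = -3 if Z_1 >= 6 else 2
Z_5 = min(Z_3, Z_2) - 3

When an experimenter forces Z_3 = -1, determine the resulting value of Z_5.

-4

do(Z_3=-1) replaces the equation Z_3 = -1 if Z_2 >= 3 else -4 with the constant Z_3 = -1.
Z_2 = -3 if Z_1 >= 6 else 2  [with Z_1=4]  = 2
Z_5 = min(Z_3, Z_2) - 3  [with Z_3=-1, Z_2=2]  = -4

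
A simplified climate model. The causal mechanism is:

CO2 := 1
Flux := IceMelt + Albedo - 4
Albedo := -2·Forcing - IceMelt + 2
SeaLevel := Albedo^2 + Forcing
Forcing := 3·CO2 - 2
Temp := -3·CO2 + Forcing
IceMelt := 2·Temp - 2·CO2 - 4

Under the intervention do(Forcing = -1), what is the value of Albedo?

18

do(Forcing=-1) replaces the equation Forcing := 3·CO2 - 2 with the constant Forcing = -1.
Temp = -3·CO2 + Forcing  [with CO2=1, Forcing=-1]  = -4
IceMelt = 2·Temp - 2·CO2 - 4  [with Temp=-4, CO2=1]  = -14
Albedo = -2·Forcing - IceMelt + 2  [with Forcing=-1, IceMelt=-14]  = 18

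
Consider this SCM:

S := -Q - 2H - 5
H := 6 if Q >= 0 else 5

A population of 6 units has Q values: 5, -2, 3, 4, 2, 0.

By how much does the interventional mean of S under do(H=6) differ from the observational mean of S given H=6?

The intervention sets H=6 in all 6 units regardless of Q. Recomputing S per unit gives -22, -15, -20, -21, -19, -17; average -19.
Observing H=6 restricts to units where H's equation naturally yields 6: Q ∈ {5, 3, 4, 2, 0}. In that subpopulation S = -22, -20, -21, -19, -17, mean -19.8.
Difference = -19 − (-19.8) = 0.8.

0.8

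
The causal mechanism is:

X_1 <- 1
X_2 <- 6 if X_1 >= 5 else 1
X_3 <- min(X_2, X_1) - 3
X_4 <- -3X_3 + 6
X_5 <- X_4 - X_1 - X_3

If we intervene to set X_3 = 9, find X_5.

do(X_3=9) replaces the equation X_3 <- min(X_2, X_1) - 3 with the constant X_3 = 9.
X_4 = -3X_3 + 6  [with X_3=9]  = -21
X_5 = X_4 - X_1 - X_3  [with X_4=-21, X_1=1, X_3=9]  = -31

-31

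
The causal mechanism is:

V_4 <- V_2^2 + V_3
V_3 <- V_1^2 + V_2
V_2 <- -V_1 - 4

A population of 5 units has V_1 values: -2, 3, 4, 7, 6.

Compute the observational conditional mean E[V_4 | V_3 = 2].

28.5

E[V_4|V_3=2] averages over only the 2 units with V_3=2 (V_1 = -2, 3): V_4 = 6, 51, mean 28.5.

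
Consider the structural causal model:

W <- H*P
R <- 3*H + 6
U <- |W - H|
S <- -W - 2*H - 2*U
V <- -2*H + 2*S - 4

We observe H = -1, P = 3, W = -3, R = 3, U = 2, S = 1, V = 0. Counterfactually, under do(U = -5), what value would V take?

Under do(U=-5), the mechanism U <- |W - H| is discarded; U is fixed at -5.
W = H*P  [with H=-1, P=3]  = -3
S = -W - 2*H - 2*U  [with W=-3, H=-1, U=-5]  = 15
V = -2*H + 2*S - 4  [with H=-1, S=15]  = 28

28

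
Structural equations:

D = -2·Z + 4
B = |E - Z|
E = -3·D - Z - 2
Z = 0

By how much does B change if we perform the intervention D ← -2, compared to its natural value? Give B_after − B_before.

-10

Under do(D=-2), the mechanism D = -2·Z + 4 is discarded; D is fixed at -2.
E = -3·D - Z - 2  [with D=-2, Z=0]  = 4
B = |E - Z|  [with E=4, Z=0]  = 4
Without intervention: D = -2·Z + 4  [with Z=0]  = 4; E = -3·D - Z - 2  [with D=4, Z=0]  = -14; B = |E - Z|  [with E=-14, Z=0]  = 14.
Change = 4 − 14 = -10.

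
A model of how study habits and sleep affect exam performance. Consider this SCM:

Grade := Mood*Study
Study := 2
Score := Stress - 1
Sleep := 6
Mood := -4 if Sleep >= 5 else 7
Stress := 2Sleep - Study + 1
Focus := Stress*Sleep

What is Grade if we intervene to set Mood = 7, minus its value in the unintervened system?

Intervening sets Mood = 7 and removes its equation (Mood := -4 if Sleep >= 5 else 7).
Grade = Mood*Study  [with Mood=7, Study=2]  = 14
Without intervention: Mood = -4 if Sleep >= 5 else 7  [with Sleep=6]  = -4; Grade = Mood*Study  [with Mood=-4, Study=2]  = -8.
Change = 14 − (-8) = 22.

22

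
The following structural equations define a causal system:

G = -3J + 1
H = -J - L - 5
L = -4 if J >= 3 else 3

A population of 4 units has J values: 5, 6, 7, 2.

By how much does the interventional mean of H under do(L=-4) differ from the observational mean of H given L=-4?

Every unit gets L=-4 under the intervention. H values become -6, -7, -8, -3; E[H|do(L=-4)] = -6.
Observing L=-4 restricts to units where L's equation naturally yields -4: J ∈ {5, 6, 7}. In that subpopulation H = -6, -7, -8, mean -7.
Difference = -6 − (-7) = 1.

1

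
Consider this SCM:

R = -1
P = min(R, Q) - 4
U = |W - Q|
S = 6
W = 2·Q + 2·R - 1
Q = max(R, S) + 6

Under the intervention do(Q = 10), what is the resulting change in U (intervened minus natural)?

-2

The intervention breaks the incoming arrows to Q: Q = max(R, S) + 6 no longer applies, and Q = 10.
W = 2·Q + 2·R - 1  [with Q=10, R=-1]  = 17
U = |W - Q|  [with W=17, Q=10]  = 7
Without intervention: Q = max(R, S) + 6  [with R=-1, S=6]  = 12; W = 2·Q + 2·R - 1  [with Q=12, R=-1]  = 21; U = |W - Q|  [with W=21, Q=12]  = 9.
Change = 7 − 9 = -2.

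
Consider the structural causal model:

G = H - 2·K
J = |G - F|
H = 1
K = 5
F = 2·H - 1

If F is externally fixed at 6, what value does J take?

15

do(F=6) replaces the equation F = 2·H - 1 with the constant F = 6.
G = H - 2·K  [with H=1, K=5]  = -9
J = |G - F|  [with G=-9, F=6]  = 15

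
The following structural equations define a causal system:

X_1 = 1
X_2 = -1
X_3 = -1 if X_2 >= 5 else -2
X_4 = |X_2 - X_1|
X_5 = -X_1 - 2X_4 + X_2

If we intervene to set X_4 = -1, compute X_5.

0

Intervening sets X_4 = -1 and removes its equation (X_4 = |X_2 - X_1|).
X_5 = -X_1 - 2X_4 + X_2  [with X_1=1, X_4=-1, X_2=-1]  = 0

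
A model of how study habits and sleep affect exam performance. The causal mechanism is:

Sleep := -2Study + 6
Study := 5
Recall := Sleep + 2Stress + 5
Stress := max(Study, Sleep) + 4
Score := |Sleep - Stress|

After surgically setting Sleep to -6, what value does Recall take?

17

do(Sleep=-6) replaces the equation Sleep := -2Study + 6 with the constant Sleep = -6.
Stress = max(Study, Sleep) + 4  [with Study=5, Sleep=-6]  = 9
Recall = Sleep + 2Stress + 5  [with Sleep=-6, Stress=9]  = 17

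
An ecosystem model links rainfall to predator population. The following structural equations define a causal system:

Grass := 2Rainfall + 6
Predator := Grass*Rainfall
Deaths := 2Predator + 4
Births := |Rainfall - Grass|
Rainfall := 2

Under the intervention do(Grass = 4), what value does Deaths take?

20

do(Grass=4) replaces the equation Grass := 2Rainfall + 6 with the constant Grass = 4.
Predator = Grass*Rainfall  [with Grass=4, Rainfall=2]  = 8
Deaths = 2Predator + 4  [with Predator=8]  = 20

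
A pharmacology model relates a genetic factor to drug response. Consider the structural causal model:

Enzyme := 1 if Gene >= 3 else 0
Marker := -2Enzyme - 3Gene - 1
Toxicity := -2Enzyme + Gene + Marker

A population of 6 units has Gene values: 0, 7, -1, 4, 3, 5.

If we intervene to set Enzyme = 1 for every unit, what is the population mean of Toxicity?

-11

Under do(Enzyme=1), Enzyme's equation is replaced by Enzyme=1 for every unit. Per-unit Toxicity: -5, -19, -3, -13, -11, -15. Mean = -11.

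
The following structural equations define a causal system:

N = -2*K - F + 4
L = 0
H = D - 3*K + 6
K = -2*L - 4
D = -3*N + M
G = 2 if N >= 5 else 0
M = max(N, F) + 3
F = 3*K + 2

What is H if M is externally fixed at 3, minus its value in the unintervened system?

-22

do(M=3) replaces the equation M = max(N, F) + 3 with the constant M = 3.
K = -2*L - 4  [with L=0]  = -4
F = 3*K + 2  [with K=-4]  = -10
N = -2*K - F + 4  [with K=-4, F=-10]  = 22
D = -3*N + M  [with N=22, M=3]  = -63
H = D - 3*K + 6  [with D=-63, K=-4]  = -45
Without intervention: K = -2*L - 4  [with L=0]  = -4; F = 3*K + 2  [with K=-4]  = -10; N = -2*K - F + 4  [with K=-4, F=-10]  = 22; M = max(N, F) + 3  [with N=22, F=-10]  = 25; D = -3*N + M  [with N=22, M=25]  = -41; H = D - 3*K + 6  [with D=-41, K=-4]  = -23.
Change = -45 − (-23) = -22.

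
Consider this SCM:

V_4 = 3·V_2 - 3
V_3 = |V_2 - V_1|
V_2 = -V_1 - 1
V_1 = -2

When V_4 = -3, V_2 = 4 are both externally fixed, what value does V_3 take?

Setting V_4 = -3, V_2 = 4 by intervention discards those variables' equations.
V_3 = |V_2 - V_1|  [with V_2=4, V_1=-2]  = 6

6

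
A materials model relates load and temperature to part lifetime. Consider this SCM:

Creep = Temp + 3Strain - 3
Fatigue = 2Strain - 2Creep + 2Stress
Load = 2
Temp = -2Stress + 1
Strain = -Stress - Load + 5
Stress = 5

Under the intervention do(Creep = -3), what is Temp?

The intervention breaks the incoming arrows to Creep: Creep = Temp + 3Strain - 3 no longer applies, and Creep = -3.
Since Temp is not a descendant of the intervened variable, it is unaffected.
Temp = -2Stress + 1  [with Stress=5]  = -9

-9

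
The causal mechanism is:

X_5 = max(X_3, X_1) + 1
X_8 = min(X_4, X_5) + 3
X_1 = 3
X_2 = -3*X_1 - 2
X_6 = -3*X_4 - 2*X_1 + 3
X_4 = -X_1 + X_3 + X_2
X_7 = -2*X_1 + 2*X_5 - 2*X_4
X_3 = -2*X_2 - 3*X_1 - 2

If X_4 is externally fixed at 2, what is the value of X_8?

do(X_4=2) replaces the equation X_4 = -X_1 + X_3 + X_2 with the constant X_4 = 2.
X_2 = -3*X_1 - 2  [with X_1=3]  = -11
X_3 = -2*X_2 - 3*X_1 - 2  [with X_2=-11, X_1=3]  = 11
X_5 = max(X_3, X_1) + 1  [with X_3=11, X_1=3]  = 12
X_8 = min(X_4, X_5) + 3  [with X_4=2, X_5=12]  = 5

5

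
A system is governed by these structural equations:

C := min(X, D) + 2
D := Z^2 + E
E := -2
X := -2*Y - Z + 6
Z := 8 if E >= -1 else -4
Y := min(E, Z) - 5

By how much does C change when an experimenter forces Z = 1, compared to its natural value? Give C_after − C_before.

-15

Under do(Z=1), the mechanism Z := 8 if E >= -1 else -4 is discarded; Z is fixed at 1.
Y = min(E, Z) - 5  [with E=-2, Z=1]  = -7
D = Z^2 + E  [with Z=1, E=-2]  = -1
X = -2*Y - Z + 6  [with Y=-7, Z=1]  = 19
C = min(X, D) + 2  [with X=19, D=-1]  = 1
Without intervention: Z = 8 if E >= -1 else -4  [with E=-2]  = -4; Y = min(E, Z) - 5  [with E=-2, Z=-4]  = -9; D = Z^2 + E  [with Z=-4, E=-2]  = 14; X = -2*Y - Z + 6  [with Y=-9, Z=-4]  = 28; C = min(X, D) + 2  [with X=28, D=14]  = 16.
Change = 1 − 16 = -15.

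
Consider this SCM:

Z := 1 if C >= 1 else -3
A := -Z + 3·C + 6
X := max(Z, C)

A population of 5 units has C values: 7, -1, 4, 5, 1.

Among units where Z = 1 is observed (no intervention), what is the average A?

E[A|Z=1] averages over only the 4 units with Z=1 (C = 7, 4, 5, 1): A = 26, 17, 20, 8, mean 17.75.

17.75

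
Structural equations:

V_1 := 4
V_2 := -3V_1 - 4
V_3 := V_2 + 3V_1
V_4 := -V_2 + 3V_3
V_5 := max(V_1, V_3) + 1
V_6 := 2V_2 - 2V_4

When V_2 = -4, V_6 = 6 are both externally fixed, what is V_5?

9

Setting V_2 = -4, V_6 = 6 by intervention discards those variables' equations.
V_3 = V_2 + 3V_1  [with V_2=-4, V_1=4]  = 8
V_5 = max(V_1, V_3) + 1  [with V_1=4, V_3=8]  = 9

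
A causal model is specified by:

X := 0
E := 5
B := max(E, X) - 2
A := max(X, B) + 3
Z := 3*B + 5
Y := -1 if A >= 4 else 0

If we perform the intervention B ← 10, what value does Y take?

The intervention breaks the incoming arrows to B: B := max(E, X) - 2 no longer applies, and B = 10.
A = max(X, B) + 3  [with X=0, B=10]  = 13
Y = -1 if A >= 4 else 0  [with A=13]  = -1

-1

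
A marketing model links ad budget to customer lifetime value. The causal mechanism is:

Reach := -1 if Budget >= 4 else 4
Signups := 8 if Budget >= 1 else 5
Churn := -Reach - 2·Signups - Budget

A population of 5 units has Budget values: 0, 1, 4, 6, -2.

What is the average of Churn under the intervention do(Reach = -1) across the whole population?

-14.4

Every unit gets Reach=-1 under the intervention. Churn values become -9, -16, -19, -21, -7; E[Churn|do(Reach=-1)] = -14.4.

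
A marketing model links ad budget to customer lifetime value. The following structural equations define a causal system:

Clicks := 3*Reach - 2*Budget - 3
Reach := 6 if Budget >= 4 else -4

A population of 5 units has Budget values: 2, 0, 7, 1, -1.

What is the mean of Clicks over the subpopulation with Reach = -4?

Observing Reach=-4 restricts to units where Reach's equation naturally yields -4: Budget ∈ {2, 0, 1, -1}. In that subpopulation Clicks = -19, -15, -17, -13, mean -16.

-16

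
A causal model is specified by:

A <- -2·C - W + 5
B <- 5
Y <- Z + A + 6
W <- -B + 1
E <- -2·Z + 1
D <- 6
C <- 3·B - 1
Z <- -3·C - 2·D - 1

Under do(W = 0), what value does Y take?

The intervention breaks the incoming arrows to W: W <- -B + 1 no longer applies, and W = 0.
C = 3·B - 1  [with B=5]  = 14
Z = -3·C - 2·D - 1  [with C=14, D=6]  = -55
A = -2·C - W + 5  [with C=14, W=0]  = -23
Y = Z + A + 6  [with Z=-55, A=-23]  = -72

-72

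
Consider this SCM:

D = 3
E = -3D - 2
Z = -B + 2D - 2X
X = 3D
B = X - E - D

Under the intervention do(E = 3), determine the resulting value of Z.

do(E=3) replaces the equation E = -3D - 2 with the constant E = 3.
X = 3D  [with D=3]  = 9
B = X - E - D  [with X=9, E=3, D=3]  = 3
Z = -B + 2D - 2X  [with B=3, D=3, X=9]  = -15

-15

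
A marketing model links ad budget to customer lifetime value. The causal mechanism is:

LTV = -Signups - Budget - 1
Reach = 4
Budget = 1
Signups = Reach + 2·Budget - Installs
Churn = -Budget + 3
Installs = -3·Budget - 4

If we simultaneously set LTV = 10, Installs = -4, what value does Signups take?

10

Under do(LTV = 10, Installs = -4), each intervened variable's structural equation is replaced by its fixed value.
Signups = Reach + 2·Budget - Installs  [with Reach=4, Budget=1, Installs=-4]  = 10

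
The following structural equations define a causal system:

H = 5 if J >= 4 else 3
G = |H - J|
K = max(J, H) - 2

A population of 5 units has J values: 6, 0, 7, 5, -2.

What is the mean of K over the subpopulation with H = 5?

4

Observing H=5 restricts to units where H's equation naturally yields 5: J ∈ {6, 7, 5}. In that subpopulation K = 4, 5, 3, mean 4.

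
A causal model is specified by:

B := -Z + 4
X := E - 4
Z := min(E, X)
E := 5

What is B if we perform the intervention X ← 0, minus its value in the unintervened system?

Under do(X=0), the mechanism X := E - 4 is discarded; X is fixed at 0.
Z = min(E, X)  [with E=5, X=0]  = 0
B = -Z + 4  [with Z=0]  = 4
Without intervention: X = E - 4  [with E=5]  = 1; Z = min(E, X)  [with E=5, X=1]  = 1; B = -Z + 4  [with Z=1]  = 3.
Change = 4 − 3 = 1.

1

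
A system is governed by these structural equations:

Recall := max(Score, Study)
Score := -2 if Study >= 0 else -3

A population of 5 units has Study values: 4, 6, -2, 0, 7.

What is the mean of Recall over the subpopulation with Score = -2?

4.25

Conditioning on Score=-2 selects the 4 unit(s) with Study ∈ {4, 6, 0, 7}. Their Recall values: 4, 6, 0, 7. Mean = 4.25.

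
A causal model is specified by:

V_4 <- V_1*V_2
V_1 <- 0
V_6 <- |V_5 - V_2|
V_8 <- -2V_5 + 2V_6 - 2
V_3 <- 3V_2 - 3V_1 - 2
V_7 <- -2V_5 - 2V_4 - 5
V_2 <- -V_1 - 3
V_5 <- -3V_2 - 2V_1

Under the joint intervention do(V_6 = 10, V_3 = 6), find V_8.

0

Setting V_6 = 10, V_3 = 6 by intervention discards those variables' equations.
V_2 = -V_1 - 3  [with V_1=0]  = -3
V_5 = -3V_2 - 2V_1  [with V_2=-3, V_1=0]  = 9
V_8 = -2V_5 + 2V_6 - 2  [with V_5=9, V_6=10]  = 0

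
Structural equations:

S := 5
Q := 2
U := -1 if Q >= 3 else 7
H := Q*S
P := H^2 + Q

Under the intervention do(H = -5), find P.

The intervention breaks the incoming arrows to H: H := Q*S no longer applies, and H = -5.
P = H^2 + Q  [with H=-5, Q=2]  = 27

27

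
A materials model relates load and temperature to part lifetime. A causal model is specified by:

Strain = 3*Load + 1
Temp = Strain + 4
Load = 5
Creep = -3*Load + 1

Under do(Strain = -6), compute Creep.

-14

Under do(Strain=-6), the mechanism Strain = 3*Load + 1 is discarded; Strain is fixed at -6.
Since Creep is not a descendant of the intervened variable, it is unaffected.
Creep = -3*Load + 1  [with Load=5]  = -14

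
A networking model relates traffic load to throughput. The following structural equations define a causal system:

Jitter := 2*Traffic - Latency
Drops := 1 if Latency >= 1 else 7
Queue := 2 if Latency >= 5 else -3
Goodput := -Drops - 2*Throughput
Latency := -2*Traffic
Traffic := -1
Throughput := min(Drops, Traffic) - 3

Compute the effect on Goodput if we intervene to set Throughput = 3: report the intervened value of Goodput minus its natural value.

-14

Intervening sets Throughput = 3 and removes its equation (Throughput := min(Drops, Traffic) - 3).
Latency = -2*Traffic  [with Traffic=-1]  = 2
Drops = 1 if Latency >= 1 else 7  [with Latency=2]  = 1
Goodput = -Drops - 2*Throughput  [with Drops=1, Throughput=3]  = -7
Without intervention: Latency = -2*Traffic  [with Traffic=-1]  = 2; Drops = 1 if Latency >= 1 else 7  [with Latency=2]  = 1; Throughput = min(Drops, Traffic) - 3  [with Drops=1, Traffic=-1]  = -4; Goodput = -Drops - 2*Throughput  [with Drops=1, Throughput=-4]  = 7.
Change = -7 − 7 = -14.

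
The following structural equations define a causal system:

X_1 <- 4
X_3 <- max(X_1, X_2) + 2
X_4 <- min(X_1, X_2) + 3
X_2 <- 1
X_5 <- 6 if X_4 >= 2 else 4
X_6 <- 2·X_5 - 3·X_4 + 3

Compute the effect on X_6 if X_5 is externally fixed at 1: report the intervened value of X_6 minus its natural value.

-10

The intervention breaks the incoming arrows to X_5: X_5 <- 6 if X_4 >= 2 else 4 no longer applies, and X_5 = 1.
X_4 = min(X_1, X_2) + 3  [with X_1=4, X_2=1]  = 4
X_6 = 2·X_5 - 3·X_4 + 3  [with X_5=1, X_4=4]  = -7
Without intervention: X_4 = min(X_1, X_2) + 3  [with X_1=4, X_2=1]  = 4; X_5 = 6 if X_4 >= 2 else 4  [with X_4=4]  = 6; X_6 = 2·X_5 - 3·X_4 + 3  [with X_5=6, X_4=4]  = 3.
Change = -7 − 3 = -10.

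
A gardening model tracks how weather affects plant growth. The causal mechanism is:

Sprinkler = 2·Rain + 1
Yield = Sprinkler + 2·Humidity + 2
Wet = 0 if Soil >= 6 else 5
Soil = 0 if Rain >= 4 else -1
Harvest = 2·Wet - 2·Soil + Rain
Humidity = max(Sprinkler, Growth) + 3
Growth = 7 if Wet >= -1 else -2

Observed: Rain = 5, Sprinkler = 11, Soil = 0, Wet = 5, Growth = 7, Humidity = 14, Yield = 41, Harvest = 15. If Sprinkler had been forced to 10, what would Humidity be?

Under do(Sprinkler=10), the mechanism Sprinkler = 2·Rain + 1 is discarded; Sprinkler is fixed at 10.
Soil = 0 if Rain >= 4 else -1  [with Rain=5]  = 0
Wet = 0 if Soil >= 6 else 5  [with Soil=0]  = 5
Growth = 7 if Wet >= -1 else -2  [with Wet=5]  = 7
Humidity = max(Sprinkler, Growth) + 3  [with Sprinkler=10, Growth=7]  = 13

13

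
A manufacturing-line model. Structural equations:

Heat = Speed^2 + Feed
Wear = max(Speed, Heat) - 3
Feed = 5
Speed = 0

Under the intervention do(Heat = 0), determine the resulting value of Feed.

Under do(Heat=0), the mechanism Heat = Speed^2 + Feed is discarded; Heat is fixed at 0.
Since Feed is not a descendant of the intervened variable, it is unaffected.

5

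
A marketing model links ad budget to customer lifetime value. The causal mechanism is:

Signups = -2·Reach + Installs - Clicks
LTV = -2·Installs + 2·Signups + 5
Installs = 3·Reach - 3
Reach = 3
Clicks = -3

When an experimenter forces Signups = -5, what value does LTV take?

-17

Intervening sets Signups = -5 and removes its equation (Signups = -2·Reach + Installs - Clicks).
Installs = 3·Reach - 3  [with Reach=3]  = 6
LTV = -2·Installs + 2·Signups + 5  [with Installs=6, Signups=-5]  = -17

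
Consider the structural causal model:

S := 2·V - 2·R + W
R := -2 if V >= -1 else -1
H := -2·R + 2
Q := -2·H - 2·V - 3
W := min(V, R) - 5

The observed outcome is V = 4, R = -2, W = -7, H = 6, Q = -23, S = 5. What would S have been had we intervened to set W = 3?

15

The intervention breaks the incoming arrows to W: W := min(V, R) - 5 no longer applies, and W = 3.
R = -2 if V >= -1 else -1  [with V=4]  = -2
S = 2·V - 2·R + W  [with V=4, R=-2, W=3]  = 15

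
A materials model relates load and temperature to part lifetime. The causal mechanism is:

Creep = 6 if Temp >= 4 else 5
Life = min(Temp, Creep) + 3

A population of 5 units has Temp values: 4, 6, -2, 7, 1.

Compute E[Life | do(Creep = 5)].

5.6

do(Creep=5) breaks Creep's dependence on Temp. With Creep=5 fixed, Life across the units is 7, 8, 1, 8, 4, mean 5.6.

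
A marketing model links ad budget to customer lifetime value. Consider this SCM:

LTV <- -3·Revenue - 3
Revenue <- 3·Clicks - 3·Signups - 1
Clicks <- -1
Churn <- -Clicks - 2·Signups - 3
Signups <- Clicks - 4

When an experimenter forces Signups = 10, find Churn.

The intervention breaks the incoming arrows to Signups: Signups <- Clicks - 4 no longer applies, and Signups = 10.
Churn = -Clicks - 2·Signups - 3  [with Clicks=-1, Signups=10]  = -22

-22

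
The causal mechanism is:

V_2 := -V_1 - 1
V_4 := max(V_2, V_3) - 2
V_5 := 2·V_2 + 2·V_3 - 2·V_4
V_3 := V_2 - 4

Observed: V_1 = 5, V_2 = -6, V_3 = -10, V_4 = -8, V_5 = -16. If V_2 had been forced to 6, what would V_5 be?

do(V_2=6) replaces the equation V_2 := -V_1 - 1 with the constant V_2 = 6.
V_3 = V_2 - 4  [with V_2=6]  = 2
V_4 = max(V_2, V_3) - 2  [with V_2=6, V_3=2]  = 4
V_5 = 2·V_2 + 2·V_3 - 2·V_4  [with V_2=6, V_3=2, V_4=4]  = 8

8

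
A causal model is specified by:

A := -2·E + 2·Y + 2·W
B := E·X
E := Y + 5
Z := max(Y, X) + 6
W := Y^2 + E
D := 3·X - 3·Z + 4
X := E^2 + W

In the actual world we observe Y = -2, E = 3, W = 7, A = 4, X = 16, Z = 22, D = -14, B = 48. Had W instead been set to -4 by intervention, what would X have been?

do(W=-4) replaces the equation W := Y^2 + E with the constant W = -4.
E = Y + 5  [with Y=-2]  = 3
X = E^2 + W  [with E=3, W=-4]  = 5

5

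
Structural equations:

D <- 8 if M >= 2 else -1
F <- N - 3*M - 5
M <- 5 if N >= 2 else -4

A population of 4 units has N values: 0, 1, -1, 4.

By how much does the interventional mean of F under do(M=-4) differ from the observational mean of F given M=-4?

Under do(M=-4), M's equation is replaced by M=-4 for every unit. Per-unit F: 7, 8, 6, 11. Mean = 8.
Observing M=-4 restricts to units where M's equation naturally yields -4: N ∈ {0, 1, -1}. In that subpopulation F = 7, 8, 6, mean 7.
Difference = 8 − 7 = 1.

1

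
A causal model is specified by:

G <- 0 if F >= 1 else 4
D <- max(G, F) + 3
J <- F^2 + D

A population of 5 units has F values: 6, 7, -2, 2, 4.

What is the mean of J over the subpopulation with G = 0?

34

Observing G=0 restricts to units where G's equation naturally yields 0: F ∈ {6, 7, 2, 4}. In that subpopulation J = 45, 59, 9, 23, mean 34.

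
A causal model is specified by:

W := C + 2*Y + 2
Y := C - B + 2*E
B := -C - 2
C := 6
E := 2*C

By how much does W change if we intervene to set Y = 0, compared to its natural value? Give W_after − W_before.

-76

Intervening sets Y = 0 and removes its equation (Y := C - B + 2*E).
W = C + 2*Y + 2  [with C=6, Y=0]  = 8
Without intervention: E = 2*C  [with C=6]  = 12; B = -C - 2  [with C=6]  = -8; Y = C - B + 2*E  [with C=6, B=-8, E=12]  = 38; W = C + 2*Y + 2  [with C=6, Y=38]  = 84.
Change = 8 − 84 = -76.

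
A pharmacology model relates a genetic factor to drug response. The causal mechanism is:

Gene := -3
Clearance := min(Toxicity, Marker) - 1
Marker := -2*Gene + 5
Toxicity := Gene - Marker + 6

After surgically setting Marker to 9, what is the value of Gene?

-3

Under do(Marker=9), the mechanism Marker := -2*Gene + 5 is discarded; Marker is fixed at 9.
Gene is not downstream of the intervention, so its value is determined by the original equations.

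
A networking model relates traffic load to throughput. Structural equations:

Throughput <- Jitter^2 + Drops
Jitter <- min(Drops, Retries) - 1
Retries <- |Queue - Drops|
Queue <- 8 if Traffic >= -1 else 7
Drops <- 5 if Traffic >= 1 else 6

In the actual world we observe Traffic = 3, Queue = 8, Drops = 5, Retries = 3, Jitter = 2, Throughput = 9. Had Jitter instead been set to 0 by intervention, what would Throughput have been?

The intervention breaks the incoming arrows to Jitter: Jitter <- min(Drops, Retries) - 1 no longer applies, and Jitter = 0.
Drops = 5 if Traffic >= 1 else 6  [with Traffic=3]  = 5
Throughput = Jitter^2 + Drops  [with Jitter=0, Drops=5]  = 5

5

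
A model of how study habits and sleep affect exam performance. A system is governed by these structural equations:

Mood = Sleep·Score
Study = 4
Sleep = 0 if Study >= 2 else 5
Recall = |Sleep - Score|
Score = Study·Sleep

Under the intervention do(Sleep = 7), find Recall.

21

do(Sleep=7) replaces the equation Sleep = 0 if Study >= 2 else 5 with the constant Sleep = 7.
Score = Study·Sleep  [with Study=4, Sleep=7]  = 28
Recall = |Sleep - Score|  [with Sleep=7, Score=28]  = 21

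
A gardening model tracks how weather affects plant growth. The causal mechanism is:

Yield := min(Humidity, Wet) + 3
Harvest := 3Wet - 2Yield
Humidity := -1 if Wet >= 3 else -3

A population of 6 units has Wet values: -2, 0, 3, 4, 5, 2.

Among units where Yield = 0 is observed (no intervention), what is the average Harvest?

E[Harvest|Yield=0] averages over only the 3 units with Yield=0 (Wet = -2, 0, 2): Harvest = -6, 0, 6, mean 0.

0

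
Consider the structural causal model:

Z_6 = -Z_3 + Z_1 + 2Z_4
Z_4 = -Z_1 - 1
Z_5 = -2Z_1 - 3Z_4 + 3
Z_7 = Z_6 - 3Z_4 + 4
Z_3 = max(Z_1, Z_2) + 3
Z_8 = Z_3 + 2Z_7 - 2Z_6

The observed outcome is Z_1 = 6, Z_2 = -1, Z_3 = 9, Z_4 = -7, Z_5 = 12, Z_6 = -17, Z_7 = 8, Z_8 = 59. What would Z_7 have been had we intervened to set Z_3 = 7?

The intervention breaks the incoming arrows to Z_3: Z_3 = max(Z_1, Z_2) + 3 no longer applies, and Z_3 = 7.
Z_4 = -Z_1 - 1  [with Z_1=6]  = -7
Z_6 = -Z_3 + Z_1 + 2Z_4  [with Z_3=7, Z_1=6, Z_4=-7]  = -15
Z_7 = Z_6 - 3Z_4 + 4  [with Z_6=-15, Z_4=-7]  = 10

10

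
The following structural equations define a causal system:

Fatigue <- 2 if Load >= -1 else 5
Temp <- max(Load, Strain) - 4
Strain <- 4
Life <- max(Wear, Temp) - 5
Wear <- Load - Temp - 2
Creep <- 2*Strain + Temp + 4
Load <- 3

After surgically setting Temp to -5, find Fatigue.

2

The intervention breaks the incoming arrows to Temp: Temp <- max(Load, Strain) - 4 no longer applies, and Temp = -5.
No directed path runs from Temp to Fatigue, so Fatigue keeps its natural value.
Fatigue = 2 if Load >= -1 else 5  [with Load=3]  = 2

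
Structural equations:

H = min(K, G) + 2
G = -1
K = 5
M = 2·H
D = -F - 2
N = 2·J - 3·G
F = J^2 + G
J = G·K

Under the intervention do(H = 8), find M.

16

Under do(H=8), the mechanism H = min(K, G) + 2 is discarded; H is fixed at 8.
M = 2·H  [with H=8]  = 16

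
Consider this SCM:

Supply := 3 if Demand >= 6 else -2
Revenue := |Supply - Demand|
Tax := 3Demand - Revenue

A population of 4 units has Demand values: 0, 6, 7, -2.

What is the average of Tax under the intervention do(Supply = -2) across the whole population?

do(Supply=-2) breaks Supply's dependence on Demand. With Supply=-2 fixed, Tax across the units is -2, 10, 12, -6, mean 3.5.

3.5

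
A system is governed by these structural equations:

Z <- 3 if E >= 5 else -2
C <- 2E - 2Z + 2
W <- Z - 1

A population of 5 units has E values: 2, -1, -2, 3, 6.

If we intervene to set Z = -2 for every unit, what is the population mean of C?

9.2

Every unit gets Z=-2 under the intervention. C values become 10, 4, 2, 12, 18; E[C|do(Z=-2)] = 9.2.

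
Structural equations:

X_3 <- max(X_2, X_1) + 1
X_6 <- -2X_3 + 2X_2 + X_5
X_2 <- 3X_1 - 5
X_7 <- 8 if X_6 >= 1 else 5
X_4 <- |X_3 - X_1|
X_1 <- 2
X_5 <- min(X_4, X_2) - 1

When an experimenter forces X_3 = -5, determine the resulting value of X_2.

Under do(X_3=-5), the mechanism X_3 <- max(X_2, X_1) + 1 is discarded; X_3 is fixed at -5.
Since X_2 is not a descendant of the intervened variable, it is unaffected.
X_2 = 3X_1 - 5  [with X_1=2]  = 1

1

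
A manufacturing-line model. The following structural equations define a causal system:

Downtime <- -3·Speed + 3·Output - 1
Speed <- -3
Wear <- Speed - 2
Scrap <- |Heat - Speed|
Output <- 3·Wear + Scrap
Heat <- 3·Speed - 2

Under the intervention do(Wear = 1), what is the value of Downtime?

41

The intervention breaks the incoming arrows to Wear: Wear <- Speed - 2 no longer applies, and Wear = 1.
Heat = 3·Speed - 2  [with Speed=-3]  = -11
Scrap = |Heat - Speed|  [with Heat=-11, Speed=-3]  = 8
Output = 3·Wear + Scrap  [with Wear=1, Scrap=8]  = 11
Downtime = -3·Speed + 3·Output - 1  [with Speed=-3, Output=11]  = 41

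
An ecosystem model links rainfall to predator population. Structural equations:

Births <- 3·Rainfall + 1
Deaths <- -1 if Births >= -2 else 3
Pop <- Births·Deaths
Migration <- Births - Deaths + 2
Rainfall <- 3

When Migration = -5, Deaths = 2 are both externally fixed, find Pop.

The joint intervention fixes Migration = -5, Deaths = 2, removing each variable's own equation.
Births = 3·Rainfall + 1  [with Rainfall=3]  = 10
Pop = Births·Deaths  [with Births=10, Deaths=2]  = 20

20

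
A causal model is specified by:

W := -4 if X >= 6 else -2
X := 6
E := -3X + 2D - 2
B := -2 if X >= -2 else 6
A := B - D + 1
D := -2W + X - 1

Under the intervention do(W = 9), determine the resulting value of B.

-2

Under do(W=9), the mechanism W := -4 if X >= 6 else -2 is discarded; W is fixed at 9.
Since B is not a descendant of the intervened variable, it is unaffected.
B = -2 if X >= -2 else 6  [with X=6]  = -2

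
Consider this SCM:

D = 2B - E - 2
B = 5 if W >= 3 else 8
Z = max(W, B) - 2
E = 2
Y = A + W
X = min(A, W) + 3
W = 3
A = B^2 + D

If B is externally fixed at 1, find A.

do(B=1) replaces the equation B = 5 if W >= 3 else 8 with the constant B = 1.
D = 2B - E - 2  [with B=1, E=2]  = -2
A = B^2 + D  [with B=1, D=-2]  = -1

-1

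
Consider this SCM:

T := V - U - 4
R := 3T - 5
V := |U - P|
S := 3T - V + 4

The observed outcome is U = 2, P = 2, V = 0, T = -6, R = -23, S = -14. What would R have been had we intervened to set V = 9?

do(V=9) replaces the equation V := |U - P| with the constant V = 9.
T = V - U - 4  [with V=9, U=2]  = 3
R = 3T - 5  [with T=3]  = 4

4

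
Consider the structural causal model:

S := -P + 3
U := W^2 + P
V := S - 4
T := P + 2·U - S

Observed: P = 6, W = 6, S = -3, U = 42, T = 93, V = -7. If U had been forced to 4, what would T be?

17

Intervening sets U = 4 and removes its equation (U := W^2 + P).
S = -P + 3  [with P=6]  = -3
T = P + 2·U - S  [with P=6, U=4, S=-3]  = 17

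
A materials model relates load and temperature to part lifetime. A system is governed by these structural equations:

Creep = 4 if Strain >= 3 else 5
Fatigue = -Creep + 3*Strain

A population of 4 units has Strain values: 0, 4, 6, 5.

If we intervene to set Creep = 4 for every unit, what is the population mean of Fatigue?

Every unit gets Creep=4 under the intervention. Fatigue values become -4, 8, 14, 11; E[Fatigue|do(Creep=4)] = 7.25.

7.25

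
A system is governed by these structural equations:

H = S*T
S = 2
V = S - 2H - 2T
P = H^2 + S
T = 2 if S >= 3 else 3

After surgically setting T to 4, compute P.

66

do(T=4) replaces the equation T = 2 if S >= 3 else 3 with the constant T = 4.
H = S*T  [with S=2, T=4]  = 8
P = H^2 + S  [with H=8, S=2]  = 66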